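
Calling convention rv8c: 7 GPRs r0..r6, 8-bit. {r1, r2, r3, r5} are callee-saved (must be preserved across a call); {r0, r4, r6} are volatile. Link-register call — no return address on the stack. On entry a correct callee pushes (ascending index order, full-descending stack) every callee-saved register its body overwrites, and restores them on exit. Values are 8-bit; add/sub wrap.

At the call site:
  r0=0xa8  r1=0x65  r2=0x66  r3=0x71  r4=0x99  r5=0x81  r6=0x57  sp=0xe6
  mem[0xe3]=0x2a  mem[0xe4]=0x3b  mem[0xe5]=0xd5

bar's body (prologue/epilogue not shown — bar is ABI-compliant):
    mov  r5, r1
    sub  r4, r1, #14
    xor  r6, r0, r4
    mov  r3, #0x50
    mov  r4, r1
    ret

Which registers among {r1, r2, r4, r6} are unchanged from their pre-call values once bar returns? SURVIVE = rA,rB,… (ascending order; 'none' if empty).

SURVIVE = r1,r2

prologue: push r3 -> mem[0xe5]=0x71, sp=0xe5
prologue: push r5 -> mem[0xe4]=0x81, sp=0xe4
body[0] mov  r5, r1 -> r5=0x65
body[1] sub  r4, r1, #14 -> r4=0x57
body[2] xor  r6, r0, r4 -> r6=0xff
body[3] mov  r3, #0x50 -> r3=0x50
body[4] mov  r4, r1 -> r4=0x65
epilogue: pop r5=0x81, sp=0xe5
epilogue: pop r3=0x71, sp=0xe6
r1: callee-saved, written=False
r2: callee-saved, written=False
r4: caller-saved, written=True
r6: caller-saved, written=True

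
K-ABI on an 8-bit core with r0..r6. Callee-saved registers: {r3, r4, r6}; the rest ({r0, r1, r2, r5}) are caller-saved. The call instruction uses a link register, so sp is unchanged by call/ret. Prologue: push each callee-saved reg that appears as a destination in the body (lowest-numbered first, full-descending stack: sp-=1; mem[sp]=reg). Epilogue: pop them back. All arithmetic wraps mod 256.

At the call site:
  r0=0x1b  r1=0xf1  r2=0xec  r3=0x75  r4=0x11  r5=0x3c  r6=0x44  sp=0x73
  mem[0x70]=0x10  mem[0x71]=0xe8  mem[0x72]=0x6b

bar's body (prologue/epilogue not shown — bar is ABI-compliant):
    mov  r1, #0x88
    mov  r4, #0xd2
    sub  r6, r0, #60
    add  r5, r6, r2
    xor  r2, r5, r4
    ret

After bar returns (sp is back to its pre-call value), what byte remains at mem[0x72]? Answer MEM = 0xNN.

MEM = 0x11

prologue: push r4 → mem[0x72]=0x11, sp=0x72
prologue: push r6 → mem[0x71]=0x44, sp=0x71
body[0] mov  r1, #0x88 → r1=0x88
body[1] mov  r4, #0xd2 → r4=0xd2
body[2] sub  r6, r0, #60 → r6=0xdf
body[3] add  r5, r6, r2 → r5=0xcb
body[4] xor  r2, r5, r4 → r2=0x19
epilogue: pop r6=0x44, sp=0x72
epilogue: pop r4=0x11, sp=0x73
prologue pushed ['r4', 'r6'] at ['0x72', '0x71']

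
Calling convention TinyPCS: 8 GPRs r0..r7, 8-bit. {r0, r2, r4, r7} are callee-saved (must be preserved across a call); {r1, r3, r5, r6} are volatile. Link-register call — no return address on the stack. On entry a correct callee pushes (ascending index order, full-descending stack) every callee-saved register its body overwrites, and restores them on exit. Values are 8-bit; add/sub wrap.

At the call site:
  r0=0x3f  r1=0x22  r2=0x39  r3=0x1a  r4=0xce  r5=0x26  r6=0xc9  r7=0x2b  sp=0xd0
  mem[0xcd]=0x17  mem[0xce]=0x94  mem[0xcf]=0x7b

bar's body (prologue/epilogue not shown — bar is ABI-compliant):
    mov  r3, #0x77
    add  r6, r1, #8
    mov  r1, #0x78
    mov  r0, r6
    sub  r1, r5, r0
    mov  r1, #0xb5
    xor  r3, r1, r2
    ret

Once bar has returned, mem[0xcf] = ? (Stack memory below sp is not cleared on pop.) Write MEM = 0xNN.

prologue: push r0 -> mem[0xcf]=0x3f, sp=0xcf
body[0] mov  r3, #0x77 -> r3=0x77
body[1] add  r6, r1, #8 -> r6=0x2a
body[2] mov  r1, #0x78 -> r1=0x78
body[3] mov  r0, r6 -> r0=0x2a
body[4] sub  r1, r5, r0 -> r1=0xfc
body[5] mov  r1, #0xb5 -> r1=0xb5
body[6] xor  r3, r1, r2 -> r3=0x8c
epilogue: pop r0=0x3f, sp=0xd0
prologue pushed ['r0'] at ['0xcf']

MEM = 0x3f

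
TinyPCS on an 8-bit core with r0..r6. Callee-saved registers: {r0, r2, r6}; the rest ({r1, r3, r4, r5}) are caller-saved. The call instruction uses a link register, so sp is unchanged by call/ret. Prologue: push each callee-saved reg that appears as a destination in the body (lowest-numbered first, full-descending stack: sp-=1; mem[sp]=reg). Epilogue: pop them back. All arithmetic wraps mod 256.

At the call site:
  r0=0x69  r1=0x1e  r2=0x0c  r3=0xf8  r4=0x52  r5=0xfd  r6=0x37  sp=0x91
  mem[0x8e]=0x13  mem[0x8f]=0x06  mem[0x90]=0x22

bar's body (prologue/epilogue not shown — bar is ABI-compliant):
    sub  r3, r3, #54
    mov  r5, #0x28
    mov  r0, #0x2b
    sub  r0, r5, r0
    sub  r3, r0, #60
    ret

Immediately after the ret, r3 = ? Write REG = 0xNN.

prologue: push r0 → mem[0x90]=0x69, sp=0x90
body[0] sub  r3, r3, #54 → r3=0xc2
body[1] mov  r5, #0x28 → r5=0x28
body[2] mov  r0, #0x2b → r0=0x2b
body[3] sub  r0, r5, r0 → r0=0xfd
body[4] sub  r3, r0, #60 → r3=0xc1
epilogue: pop r0=0x69, sp=0x91
r3 is caller-saved → body value

REG = 0xc1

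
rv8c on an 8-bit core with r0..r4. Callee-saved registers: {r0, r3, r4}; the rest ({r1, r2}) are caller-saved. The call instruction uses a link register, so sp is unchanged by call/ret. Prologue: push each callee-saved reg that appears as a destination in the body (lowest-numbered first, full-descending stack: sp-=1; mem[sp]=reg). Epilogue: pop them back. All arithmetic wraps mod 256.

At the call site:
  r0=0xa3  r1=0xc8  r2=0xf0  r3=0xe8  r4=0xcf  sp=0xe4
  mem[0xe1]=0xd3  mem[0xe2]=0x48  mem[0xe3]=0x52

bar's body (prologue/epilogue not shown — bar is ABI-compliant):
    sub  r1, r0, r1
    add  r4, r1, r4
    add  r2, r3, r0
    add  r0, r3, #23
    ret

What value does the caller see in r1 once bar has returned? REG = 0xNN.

prologue: push r0 → mem[0xe3]=0xa3, sp=0xe3
prologue: push r4 → mem[0xe2]=0xcf, sp=0xe2
body[0] sub  r1, r0, r1 → r1=0xdb
body[1] add  r4, r1, r4 → r4=0xaa
body[2] add  r2, r3, r0 → r2=0x8b
body[3] add  r0, r3, #23 → r0=0xff
epilogue: pop r4=0xcf, sp=0xe3
epilogue: pop r0=0xa3, sp=0xe4
r1 is caller-saved → body value

REG = 0xdb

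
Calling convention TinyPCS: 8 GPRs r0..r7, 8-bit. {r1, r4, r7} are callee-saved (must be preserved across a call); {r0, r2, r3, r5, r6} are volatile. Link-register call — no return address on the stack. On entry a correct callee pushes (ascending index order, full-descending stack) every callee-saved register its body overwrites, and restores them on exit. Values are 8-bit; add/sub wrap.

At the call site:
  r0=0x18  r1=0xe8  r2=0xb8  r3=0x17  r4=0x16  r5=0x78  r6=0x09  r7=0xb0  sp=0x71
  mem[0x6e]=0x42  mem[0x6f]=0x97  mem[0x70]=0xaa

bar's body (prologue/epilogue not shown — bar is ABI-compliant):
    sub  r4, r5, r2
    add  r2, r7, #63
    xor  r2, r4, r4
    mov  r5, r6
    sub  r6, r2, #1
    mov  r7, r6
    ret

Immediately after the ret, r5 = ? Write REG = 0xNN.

REG = 0x09

prologue: push r4 → mem[0x70]=0x16, sp=0x70
prologue: push r7 → mem[0x6f]=0xb0, sp=0x6f
body[0] sub  r4, r5, r2 → r4=0xc0
body[1] add  r2, r7, #63 → r2=0xef
body[2] xor  r2, r4, r4 → r2=0x00
body[3] mov  r5, r6 → r5=0x09
body[4] sub  r6, r2, #1 → r6=0xff
body[5] mov  r7, r6 → r7=0xff
epilogue: pop r7=0xb0, sp=0x70
epilogue: pop r4=0x16, sp=0x71
r5 is caller-saved → body value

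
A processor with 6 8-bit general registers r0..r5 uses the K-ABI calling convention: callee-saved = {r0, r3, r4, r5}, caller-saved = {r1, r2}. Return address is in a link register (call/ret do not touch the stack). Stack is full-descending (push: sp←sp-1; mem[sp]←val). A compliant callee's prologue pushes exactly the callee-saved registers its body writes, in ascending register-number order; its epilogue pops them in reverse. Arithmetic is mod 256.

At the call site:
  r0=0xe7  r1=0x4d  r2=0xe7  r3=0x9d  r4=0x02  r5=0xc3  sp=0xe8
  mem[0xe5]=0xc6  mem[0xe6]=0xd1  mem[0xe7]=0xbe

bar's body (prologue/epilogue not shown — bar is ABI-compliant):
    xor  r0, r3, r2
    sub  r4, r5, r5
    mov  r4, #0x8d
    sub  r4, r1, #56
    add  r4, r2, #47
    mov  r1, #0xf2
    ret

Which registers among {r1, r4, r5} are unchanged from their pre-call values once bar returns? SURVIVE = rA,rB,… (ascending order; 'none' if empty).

prologue: push r0 → mem[0xe7]=0xe7, sp=0xe7
prologue: push r4 → mem[0xe6]=0x02, sp=0xe6
body[0] xor  r0, r3, r2 → r0=0x7a
body[1] sub  r4, r5, r5 → r4=0x00
body[2] mov  r4, #0x8d → r4=0x8d
body[3] sub  r4, r1, #56 → r4=0x15
body[4] add  r4, r2, #47 → r4=0x16
body[5] mov  r1, #0xf2 → r1=0xf2
epilogue: pop r4=0x02, sp=0xe7
epilogue: pop r0=0xe7, sp=0xe8
r1: caller-saved, written=True
r4: callee-saved, written=True
r5: callee-saved, written=False

SURVIVE = r4,r5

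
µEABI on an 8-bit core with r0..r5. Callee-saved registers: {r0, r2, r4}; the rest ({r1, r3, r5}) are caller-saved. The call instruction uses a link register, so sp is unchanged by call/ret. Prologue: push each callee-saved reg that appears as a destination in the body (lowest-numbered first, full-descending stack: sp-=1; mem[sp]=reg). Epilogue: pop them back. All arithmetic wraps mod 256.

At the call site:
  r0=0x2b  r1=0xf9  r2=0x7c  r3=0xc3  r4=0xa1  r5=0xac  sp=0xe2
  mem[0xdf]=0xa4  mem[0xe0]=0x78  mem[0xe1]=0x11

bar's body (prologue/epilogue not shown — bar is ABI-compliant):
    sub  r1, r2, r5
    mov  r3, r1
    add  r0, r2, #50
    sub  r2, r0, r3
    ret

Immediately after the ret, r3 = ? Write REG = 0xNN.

REG = 0xd0

prologue: push r0 → mem[0xe1]=0x2b, sp=0xe1
prologue: push r2 → mem[0xe0]=0x7c, sp=0xe0
body[0] sub  r1, r2, r5 → r1=0xd0
body[1] mov  r3, r1 → r3=0xd0
body[2] add  r0, r2, #50 → r0=0xae
body[3] sub  r2, r0, r3 → r2=0xde
epilogue: pop r2=0x7c, sp=0xe1
epilogue: pop r0=0x2b, sp=0xe2
r3 is caller-saved → body value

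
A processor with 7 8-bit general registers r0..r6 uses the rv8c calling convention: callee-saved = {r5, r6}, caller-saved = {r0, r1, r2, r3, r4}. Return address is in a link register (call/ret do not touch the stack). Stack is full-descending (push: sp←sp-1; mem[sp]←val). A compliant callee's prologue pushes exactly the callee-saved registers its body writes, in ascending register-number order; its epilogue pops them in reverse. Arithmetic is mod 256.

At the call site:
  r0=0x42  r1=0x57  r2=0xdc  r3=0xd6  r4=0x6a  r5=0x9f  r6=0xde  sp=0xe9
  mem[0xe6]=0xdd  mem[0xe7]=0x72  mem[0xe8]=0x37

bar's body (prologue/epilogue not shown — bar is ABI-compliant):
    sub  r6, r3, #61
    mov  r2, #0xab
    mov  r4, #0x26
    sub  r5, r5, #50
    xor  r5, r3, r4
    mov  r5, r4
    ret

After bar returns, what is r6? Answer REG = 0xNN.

prologue: push r5 -> mem[0xe8]=0x9f, sp=0xe8
prologue: push r6 -> mem[0xe7]=0xde, sp=0xe7
body[0] sub  r6, r3, #61 -> r6=0x99
body[1] mov  r2, #0xab -> r2=0xab
body[2] mov  r4, #0x26 -> r4=0x26
body[3] sub  r5, r5, #50 -> r5=0x6d
body[4] xor  r5, r3, r4 -> r5=0xf0
body[5] mov  r5, r4 -> r5=0x26
epilogue: pop r6=0xde, sp=0xe8
epilogue: pop r5=0x9f, sp=0xe9
r6 is callee-saved -> restored

REG = 0xde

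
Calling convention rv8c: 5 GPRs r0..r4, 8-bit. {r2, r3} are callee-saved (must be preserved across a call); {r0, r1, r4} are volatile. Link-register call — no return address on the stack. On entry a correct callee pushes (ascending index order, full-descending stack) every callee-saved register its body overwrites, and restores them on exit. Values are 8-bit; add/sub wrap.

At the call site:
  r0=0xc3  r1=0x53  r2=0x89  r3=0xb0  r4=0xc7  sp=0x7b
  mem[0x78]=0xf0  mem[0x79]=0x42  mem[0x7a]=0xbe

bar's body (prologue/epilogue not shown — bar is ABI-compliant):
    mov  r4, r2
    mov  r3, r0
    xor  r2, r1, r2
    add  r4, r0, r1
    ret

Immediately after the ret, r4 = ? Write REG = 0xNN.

prologue: push r2 -> mem[0x7a]=0x89, sp=0x7a
prologue: push r3 -> mem[0x79]=0xb0, sp=0x79
body[0] mov  r4, r2 -> r4=0x89
body[1] mov  r3, r0 -> r3=0xc3
body[2] xor  r2, r1, r2 -> r2=0xda
body[3] add  r4, r0, r1 -> r4=0x16
epilogue: pop r3=0xb0, sp=0x7a
epilogue: pop r2=0x89, sp=0x7b
r4 is caller-saved -> body value

REG = 0x16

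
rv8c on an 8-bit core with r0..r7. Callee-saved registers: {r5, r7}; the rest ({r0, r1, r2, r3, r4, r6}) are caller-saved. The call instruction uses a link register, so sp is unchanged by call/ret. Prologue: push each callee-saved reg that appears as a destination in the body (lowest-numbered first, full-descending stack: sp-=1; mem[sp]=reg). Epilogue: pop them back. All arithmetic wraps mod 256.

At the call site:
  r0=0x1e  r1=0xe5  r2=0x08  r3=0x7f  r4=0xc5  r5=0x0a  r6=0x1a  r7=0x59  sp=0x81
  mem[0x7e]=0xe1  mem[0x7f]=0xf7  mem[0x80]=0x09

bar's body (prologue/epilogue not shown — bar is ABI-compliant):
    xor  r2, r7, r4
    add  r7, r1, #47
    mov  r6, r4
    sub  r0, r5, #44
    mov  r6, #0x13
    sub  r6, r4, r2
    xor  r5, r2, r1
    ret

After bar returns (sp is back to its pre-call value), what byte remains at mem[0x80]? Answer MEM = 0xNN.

MEM = 0x0a

prologue: push r5 -> mem[0x80]=0x0a, sp=0x80
prologue: push r7 -> mem[0x7f]=0x59, sp=0x7f
body[0] xor  r2, r7, r4 -> r2=0x9c
body[1] add  r7, r1, #47 -> r7=0x14
body[2] mov  r6, r4 -> r6=0xc5
body[3] sub  r0, r5, #44 -> r0=0xde
body[4] mov  r6, #0x13 -> r6=0x13
body[5] sub  r6, r4, r2 -> r6=0x29
body[6] xor  r5, r2, r1 -> r5=0x79
epilogue: pop r7=0x59, sp=0x80
epilogue: pop r5=0x0a, sp=0x81
prologue pushed ['r5', 'r7'] at ['0x80', '0x7f']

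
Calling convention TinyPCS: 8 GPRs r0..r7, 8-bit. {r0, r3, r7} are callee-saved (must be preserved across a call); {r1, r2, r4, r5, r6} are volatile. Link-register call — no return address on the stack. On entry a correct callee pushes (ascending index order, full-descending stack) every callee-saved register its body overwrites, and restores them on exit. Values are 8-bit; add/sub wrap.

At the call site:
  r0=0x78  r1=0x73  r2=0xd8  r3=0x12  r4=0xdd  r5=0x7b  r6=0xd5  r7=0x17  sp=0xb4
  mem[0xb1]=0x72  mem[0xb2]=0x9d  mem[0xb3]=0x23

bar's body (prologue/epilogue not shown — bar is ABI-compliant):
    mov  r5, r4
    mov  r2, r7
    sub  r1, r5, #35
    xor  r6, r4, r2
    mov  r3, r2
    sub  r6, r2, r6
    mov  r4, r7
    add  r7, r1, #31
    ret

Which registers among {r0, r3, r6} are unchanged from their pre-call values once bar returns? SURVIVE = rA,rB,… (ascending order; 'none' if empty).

SURVIVE = r0,r3

prologue: push r3 → mem[0xb3]=0x12, sp=0xb3
prologue: push r7 → mem[0xb2]=0x17, sp=0xb2
body[0] mov  r5, r4 → r5=0xdd
body[1] mov  r2, r7 → r2=0x17
body[2] sub  r1, r5, #35 → r1=0xba
body[3] xor  r6, r4, r2 → r6=0xca
body[4] mov  r3, r2 → r3=0x17
body[5] sub  r6, r2, r6 → r6=0x4d
body[6] mov  r4, r7 → r4=0x17
body[7] add  r7, r1, #31 → r7=0xd9
epilogue: pop r7=0x17, sp=0xb3
epilogue: pop r3=0x12, sp=0xb4
r0: callee-saved, written=False
r3: callee-saved, written=True
r6: caller-saved, written=True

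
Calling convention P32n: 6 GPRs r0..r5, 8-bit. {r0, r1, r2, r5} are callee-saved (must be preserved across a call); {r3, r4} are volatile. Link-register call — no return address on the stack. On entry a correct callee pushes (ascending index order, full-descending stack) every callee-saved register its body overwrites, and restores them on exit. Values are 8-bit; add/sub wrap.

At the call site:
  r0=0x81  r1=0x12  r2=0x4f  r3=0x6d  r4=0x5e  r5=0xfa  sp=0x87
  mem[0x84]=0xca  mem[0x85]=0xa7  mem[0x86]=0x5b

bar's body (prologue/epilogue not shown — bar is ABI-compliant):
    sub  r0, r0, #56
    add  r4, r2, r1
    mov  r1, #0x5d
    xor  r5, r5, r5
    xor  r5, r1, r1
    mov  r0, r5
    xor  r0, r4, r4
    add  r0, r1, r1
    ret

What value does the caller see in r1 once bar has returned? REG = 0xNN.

REG = 0x12

prologue: push r0 → mem[0x86]=0x81, sp=0x86
prologue: push r1 → mem[0x85]=0x12, sp=0x85
prologue: push r5 → mem[0x84]=0xfa, sp=0x84
body[0] sub  r0, r0, #56 → r0=0x49
body[1] add  r4, r2, r1 → r4=0x61
body[2] mov  r1, #0x5d → r1=0x5d
body[3] xor  r5, r5, r5 → r5=0x00
body[4] xor  r5, r1, r1 → r5=0x00
body[5] mov  r0, r5 → r0=0x00
body[6] xor  r0, r4, r4 → r0=0x00
body[7] add  r0, r1, r1 → r0=0xba
epilogue: pop r5=0xfa, sp=0x85
epilogue: pop r1=0x12, sp=0x86
epilogue: pop r0=0x81, sp=0x87
r1 is callee-saved → restored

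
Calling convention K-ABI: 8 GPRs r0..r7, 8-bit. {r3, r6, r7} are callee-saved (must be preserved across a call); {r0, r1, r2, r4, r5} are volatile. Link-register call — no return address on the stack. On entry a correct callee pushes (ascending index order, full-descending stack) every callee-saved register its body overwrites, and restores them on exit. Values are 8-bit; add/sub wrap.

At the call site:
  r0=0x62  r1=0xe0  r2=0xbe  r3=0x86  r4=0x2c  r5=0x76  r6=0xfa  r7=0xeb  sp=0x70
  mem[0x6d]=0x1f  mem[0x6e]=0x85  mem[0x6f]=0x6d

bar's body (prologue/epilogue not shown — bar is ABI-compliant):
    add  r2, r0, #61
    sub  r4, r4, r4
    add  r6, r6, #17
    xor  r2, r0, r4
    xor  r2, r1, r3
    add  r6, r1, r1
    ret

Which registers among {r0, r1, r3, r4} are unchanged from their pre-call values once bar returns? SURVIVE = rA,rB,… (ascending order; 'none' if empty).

SURVIVE = r0,r1,r3

prologue: push r6 -> mem[0x6f]=0xfa, sp=0x6f
body[0] add  r2, r0, #61 -> r2=0x9f
body[1] sub  r4, r4, r4 -> r4=0x00
body[2] add  r6, r6, #17 -> r6=0x0b
body[3] xor  r2, r0, r4 -> r2=0x62
body[4] xor  r2, r1, r3 -> r2=0x66
body[5] add  r6, r1, r1 -> r6=0xc0
epilogue: pop r6=0xfa, sp=0x70
r0: caller-saved, written=False
r1: caller-saved, written=False
r3: callee-saved, written=False
r4: caller-saved, written=True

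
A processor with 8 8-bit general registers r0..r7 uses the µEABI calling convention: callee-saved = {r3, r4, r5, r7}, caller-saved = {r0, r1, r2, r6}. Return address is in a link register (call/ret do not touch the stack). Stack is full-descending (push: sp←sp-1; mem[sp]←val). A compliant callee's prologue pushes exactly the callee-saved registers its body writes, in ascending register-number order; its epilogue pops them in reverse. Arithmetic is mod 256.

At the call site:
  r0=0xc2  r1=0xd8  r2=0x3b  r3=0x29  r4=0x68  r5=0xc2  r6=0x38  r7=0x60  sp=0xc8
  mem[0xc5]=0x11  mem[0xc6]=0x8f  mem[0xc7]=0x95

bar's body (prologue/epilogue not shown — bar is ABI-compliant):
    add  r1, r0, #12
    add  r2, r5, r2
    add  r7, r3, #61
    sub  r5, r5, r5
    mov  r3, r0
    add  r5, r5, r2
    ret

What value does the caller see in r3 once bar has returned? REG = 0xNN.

REG = 0x29

prologue: push r3 -> mem[0xc7]=0x29, sp=0xc7
prologue: push r5 -> mem[0xc6]=0xc2, sp=0xc6
prologue: push r7 -> mem[0xc5]=0x60, sp=0xc5
body[0] add  r1, r0, #12 -> r1=0xce
body[1] add  r2, r5, r2 -> r2=0xfd
body[2] add  r7, r3, #61 -> r7=0x66
body[3] sub  r5, r5, r5 -> r5=0x00
body[4] mov  r3, r0 -> r3=0xc2
body[5] add  r5, r5, r2 -> r5=0xfd
epilogue: pop r7=0x60, sp=0xc6
epilogue: pop r5=0xc2, sp=0xc7
epilogue: pop r3=0x29, sp=0xc8
r3 is callee-saved -> restored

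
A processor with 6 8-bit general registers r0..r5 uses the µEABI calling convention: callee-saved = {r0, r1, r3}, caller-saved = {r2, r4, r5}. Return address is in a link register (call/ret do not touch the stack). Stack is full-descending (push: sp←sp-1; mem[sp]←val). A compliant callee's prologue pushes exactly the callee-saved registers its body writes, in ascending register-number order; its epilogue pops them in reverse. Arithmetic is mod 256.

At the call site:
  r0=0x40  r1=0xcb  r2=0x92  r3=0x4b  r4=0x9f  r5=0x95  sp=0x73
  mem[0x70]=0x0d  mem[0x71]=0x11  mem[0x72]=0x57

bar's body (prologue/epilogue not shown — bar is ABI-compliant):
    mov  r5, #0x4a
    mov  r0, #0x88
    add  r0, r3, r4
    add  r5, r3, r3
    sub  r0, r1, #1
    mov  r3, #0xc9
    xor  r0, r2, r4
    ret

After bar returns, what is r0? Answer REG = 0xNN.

REG = 0x40

prologue: push r0 → mem[0x72]=0x40, sp=0x72
prologue: push r3 → mem[0x71]=0x4b, sp=0x71
body[0] mov  r5, #0x4a → r5=0x4a
body[1] mov  r0, #0x88 → r0=0x88
body[2] add  r0, r3, r4 → r0=0xea
body[3] add  r5, r3, r3 → r5=0x96
body[4] sub  r0, r1, #1 → r0=0xca
body[5] mov  r3, #0xc9 → r3=0xc9
body[6] xor  r0, r2, r4 → r0=0x0d
epilogue: pop r3=0x4b, sp=0x72
epilogue: pop r0=0x40, sp=0x73
r0 is callee-saved → restored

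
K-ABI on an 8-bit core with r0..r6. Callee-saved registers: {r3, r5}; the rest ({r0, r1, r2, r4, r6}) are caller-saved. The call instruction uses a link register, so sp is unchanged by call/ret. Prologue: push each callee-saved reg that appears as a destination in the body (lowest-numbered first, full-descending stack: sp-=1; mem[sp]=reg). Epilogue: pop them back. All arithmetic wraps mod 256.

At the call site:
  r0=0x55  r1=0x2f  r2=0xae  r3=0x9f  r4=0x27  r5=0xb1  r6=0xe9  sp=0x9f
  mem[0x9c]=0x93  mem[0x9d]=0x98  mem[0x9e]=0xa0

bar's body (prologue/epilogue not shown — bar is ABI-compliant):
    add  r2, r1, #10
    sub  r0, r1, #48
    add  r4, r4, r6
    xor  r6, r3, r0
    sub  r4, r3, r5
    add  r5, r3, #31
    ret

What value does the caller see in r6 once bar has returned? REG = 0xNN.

prologue: push r5 -> mem[0x9e]=0xb1, sp=0x9e
body[0] add  r2, r1, #10 -> r2=0x39
body[1] sub  r0, r1, #48 -> r0=0xff
body[2] add  r4, r4, r6 -> r4=0x10
body[3] xor  r6, r3, r0 -> r6=0x60
body[4] sub  r4, r3, r5 -> r4=0xee
body[5] add  r5, r3, #31 -> r5=0xbe
epilogue: pop r5=0xb1, sp=0x9f
r6 is caller-saved -> body value

REG = 0x60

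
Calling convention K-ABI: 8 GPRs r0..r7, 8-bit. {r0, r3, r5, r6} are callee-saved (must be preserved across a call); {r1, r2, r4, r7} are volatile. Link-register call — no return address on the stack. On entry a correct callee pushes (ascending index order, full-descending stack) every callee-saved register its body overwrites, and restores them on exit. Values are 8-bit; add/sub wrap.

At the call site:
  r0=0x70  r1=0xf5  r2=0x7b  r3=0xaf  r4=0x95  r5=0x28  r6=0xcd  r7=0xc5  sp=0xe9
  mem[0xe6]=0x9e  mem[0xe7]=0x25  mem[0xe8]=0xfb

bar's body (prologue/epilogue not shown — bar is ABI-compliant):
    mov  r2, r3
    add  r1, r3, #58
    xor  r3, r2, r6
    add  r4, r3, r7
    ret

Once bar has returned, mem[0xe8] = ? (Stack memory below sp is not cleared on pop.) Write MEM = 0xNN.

MEM = 0xaf

prologue: push r3 → mem[0xe8]=0xaf, sp=0xe8
body[0] mov  r2, r3 → r2=0xaf
body[1] add  r1, r3, #58 → r1=0xe9
body[2] xor  r3, r2, r6 → r3=0x62
body[3] add  r4, r3, r7 → r4=0x27
epilogue: pop r3=0xaf, sp=0xe9
prologue pushed ['r3'] at ['0xe8']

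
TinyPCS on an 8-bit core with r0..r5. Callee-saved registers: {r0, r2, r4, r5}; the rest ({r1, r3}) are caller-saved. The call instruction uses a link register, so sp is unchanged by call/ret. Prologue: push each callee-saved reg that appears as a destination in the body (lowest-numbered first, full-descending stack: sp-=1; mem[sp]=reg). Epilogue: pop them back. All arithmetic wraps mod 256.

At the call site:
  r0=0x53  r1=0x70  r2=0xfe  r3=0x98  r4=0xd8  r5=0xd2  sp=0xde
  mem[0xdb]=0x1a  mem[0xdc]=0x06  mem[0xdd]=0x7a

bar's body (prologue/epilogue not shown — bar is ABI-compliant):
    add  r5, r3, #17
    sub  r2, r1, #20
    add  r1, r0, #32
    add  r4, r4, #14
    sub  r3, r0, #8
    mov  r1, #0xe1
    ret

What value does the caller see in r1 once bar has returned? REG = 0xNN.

prologue: push r2 → mem[0xdd]=0xfe, sp=0xdd
prologue: push r4 → mem[0xdc]=0xd8, sp=0xdc
prologue: push r5 → mem[0xdb]=0xd2, sp=0xdb
body[0] add  r5, r3, #17 → r5=0xa9
body[1] sub  r2, r1, #20 → r2=0x5c
body[2] add  r1, r0, #32 → r1=0x73
body[3] add  r4, r4, #14 → r4=0xe6
body[4] sub  r3, r0, #8 → r3=0x4b
body[5] mov  r1, #0xe1 → r1=0xe1
epilogue: pop r5=0xd2, sp=0xdc
epilogue: pop r4=0xd8, sp=0xdd
epilogue: pop r2=0xfe, sp=0xde
r1 is caller-saved → body value

REG = 0xe1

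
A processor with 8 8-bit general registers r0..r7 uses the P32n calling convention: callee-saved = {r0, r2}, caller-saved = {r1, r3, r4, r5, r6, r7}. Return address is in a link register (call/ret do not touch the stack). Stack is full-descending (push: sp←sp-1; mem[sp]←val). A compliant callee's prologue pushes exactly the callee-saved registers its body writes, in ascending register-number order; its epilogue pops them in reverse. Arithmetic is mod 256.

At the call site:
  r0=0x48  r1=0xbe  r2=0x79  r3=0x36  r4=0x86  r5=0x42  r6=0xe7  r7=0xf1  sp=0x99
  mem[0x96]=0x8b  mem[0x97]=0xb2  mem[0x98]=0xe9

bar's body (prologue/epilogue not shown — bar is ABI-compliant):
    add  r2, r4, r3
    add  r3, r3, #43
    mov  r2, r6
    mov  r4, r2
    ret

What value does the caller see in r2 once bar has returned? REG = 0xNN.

prologue: push r2 -> mem[0x98]=0x79, sp=0x98
body[0] add  r2, r4, r3 -> r2=0xbc
body[1] add  r3, r3, #43 -> r3=0x61
body[2] mov  r2, r6 -> r2=0xe7
body[3] mov  r4, r2 -> r4=0xe7
epilogue: pop r2=0x79, sp=0x99
r2 is callee-saved -> restored

REG = 0x79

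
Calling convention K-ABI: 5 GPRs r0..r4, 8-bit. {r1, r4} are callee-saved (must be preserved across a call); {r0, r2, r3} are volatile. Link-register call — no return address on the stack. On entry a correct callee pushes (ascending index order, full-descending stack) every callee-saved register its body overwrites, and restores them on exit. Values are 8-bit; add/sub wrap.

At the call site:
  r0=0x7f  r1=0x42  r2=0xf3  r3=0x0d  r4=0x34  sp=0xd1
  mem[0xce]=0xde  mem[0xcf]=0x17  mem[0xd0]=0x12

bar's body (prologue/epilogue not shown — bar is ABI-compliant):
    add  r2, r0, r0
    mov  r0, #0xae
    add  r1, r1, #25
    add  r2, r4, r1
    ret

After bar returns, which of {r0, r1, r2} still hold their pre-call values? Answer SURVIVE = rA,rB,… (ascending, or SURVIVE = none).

SURVIVE = r1

prologue: push r1 → mem[0xd0]=0x42, sp=0xd0
body[0] add  r2, r0, r0 → r2=0xfe
body[1] mov  r0, #0xae → r0=0xae
body[2] add  r1, r1, #25 → r1=0x5b
body[3] add  r2, r4, r1 → r2=0x8f
epilogue: pop r1=0x42, sp=0xd1
r0: caller-saved, written=True
r1: callee-saved, written=True
r2: caller-saved, written=True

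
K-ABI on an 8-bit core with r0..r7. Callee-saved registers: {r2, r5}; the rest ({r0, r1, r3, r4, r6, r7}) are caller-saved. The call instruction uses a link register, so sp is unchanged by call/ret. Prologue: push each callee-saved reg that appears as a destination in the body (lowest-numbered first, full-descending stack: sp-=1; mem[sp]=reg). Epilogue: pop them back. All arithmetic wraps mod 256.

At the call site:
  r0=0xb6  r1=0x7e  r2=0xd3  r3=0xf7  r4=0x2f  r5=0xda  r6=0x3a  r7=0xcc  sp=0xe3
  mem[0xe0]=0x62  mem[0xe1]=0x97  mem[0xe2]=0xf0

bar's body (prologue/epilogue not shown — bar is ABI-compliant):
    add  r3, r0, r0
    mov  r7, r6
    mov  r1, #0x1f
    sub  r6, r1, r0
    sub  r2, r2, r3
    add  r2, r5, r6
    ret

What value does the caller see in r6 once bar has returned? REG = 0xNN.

REG = 0x69

prologue: push r2 -> mem[0xe2]=0xd3, sp=0xe2
body[0] add  r3, r0, r0 -> r3=0x6c
body[1] mov  r7, r6 -> r7=0x3a
body[2] mov  r1, #0x1f -> r1=0x1f
body[3] sub  r6, r1, r0 -> r6=0x69
body[4] sub  r2, r2, r3 -> r2=0x67
body[5] add  r2, r5, r6 -> r2=0x43
epilogue: pop r2=0xd3, sp=0xe3
r6 is caller-saved -> body value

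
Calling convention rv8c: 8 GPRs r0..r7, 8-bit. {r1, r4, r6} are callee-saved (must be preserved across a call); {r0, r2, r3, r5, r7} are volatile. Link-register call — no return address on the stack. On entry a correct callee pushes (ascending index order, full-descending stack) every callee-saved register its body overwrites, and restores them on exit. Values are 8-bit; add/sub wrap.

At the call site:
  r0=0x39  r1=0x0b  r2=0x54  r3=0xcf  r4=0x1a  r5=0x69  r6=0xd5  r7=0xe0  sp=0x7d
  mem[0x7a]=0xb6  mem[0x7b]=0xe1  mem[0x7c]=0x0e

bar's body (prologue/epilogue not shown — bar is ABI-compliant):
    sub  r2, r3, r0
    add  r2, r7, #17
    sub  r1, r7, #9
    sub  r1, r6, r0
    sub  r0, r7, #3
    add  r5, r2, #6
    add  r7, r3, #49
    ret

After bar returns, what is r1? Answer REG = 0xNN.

prologue: push r1 -> mem[0x7c]=0x0b, sp=0x7c
body[0] sub  r2, r3, r0 -> r2=0x96
body[1] add  r2, r7, #17 -> r2=0xf1
body[2] sub  r1, r7, #9 -> r1=0xd7
body[3] sub  r1, r6, r0 -> r1=0x9c
body[4] sub  r0, r7, #3 -> r0=0xdd
body[5] add  r5, r2, #6 -> r5=0xf7
body[6] add  r7, r3, #49 -> r7=0x00
epilogue: pop r1=0x0b, sp=0x7d
r1 is callee-saved -> restored

REG = 0x0b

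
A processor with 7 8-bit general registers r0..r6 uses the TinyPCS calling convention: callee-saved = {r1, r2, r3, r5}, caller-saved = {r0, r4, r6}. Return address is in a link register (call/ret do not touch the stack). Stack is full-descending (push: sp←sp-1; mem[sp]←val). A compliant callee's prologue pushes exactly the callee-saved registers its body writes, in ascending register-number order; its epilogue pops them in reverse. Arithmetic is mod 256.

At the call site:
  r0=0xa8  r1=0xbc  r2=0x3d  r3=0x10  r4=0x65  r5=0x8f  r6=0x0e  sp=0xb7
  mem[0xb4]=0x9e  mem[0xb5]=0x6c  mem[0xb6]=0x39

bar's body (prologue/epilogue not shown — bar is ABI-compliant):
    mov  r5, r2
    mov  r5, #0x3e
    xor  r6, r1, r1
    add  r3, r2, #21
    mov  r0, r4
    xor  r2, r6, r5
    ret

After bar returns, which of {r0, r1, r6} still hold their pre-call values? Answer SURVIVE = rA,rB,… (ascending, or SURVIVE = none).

prologue: push r2 → mem[0xb6]=0x3d, sp=0xb6
prologue: push r3 → mem[0xb5]=0x10, sp=0xb5
prologue: push r5 → mem[0xb4]=0x8f, sp=0xb4
body[0] mov  r5, r2 → r5=0x3d
body[1] mov  r5, #0x3e → r5=0x3e
body[2] xor  r6, r1, r1 → r6=0x00
body[3] add  r3, r2, #21 → r3=0x52
body[4] mov  r0, r4 → r0=0x65
body[5] xor  r2, r6, r5 → r2=0x3e
epilogue: pop r5=0x8f, sp=0xb5
epilogue: pop r3=0x10, sp=0xb6
epilogue: pop r2=0x3d, sp=0xb7
r0: caller-saved, written=True
r1: callee-saved, written=False
r6: caller-saved, written=True

SURVIVE = r1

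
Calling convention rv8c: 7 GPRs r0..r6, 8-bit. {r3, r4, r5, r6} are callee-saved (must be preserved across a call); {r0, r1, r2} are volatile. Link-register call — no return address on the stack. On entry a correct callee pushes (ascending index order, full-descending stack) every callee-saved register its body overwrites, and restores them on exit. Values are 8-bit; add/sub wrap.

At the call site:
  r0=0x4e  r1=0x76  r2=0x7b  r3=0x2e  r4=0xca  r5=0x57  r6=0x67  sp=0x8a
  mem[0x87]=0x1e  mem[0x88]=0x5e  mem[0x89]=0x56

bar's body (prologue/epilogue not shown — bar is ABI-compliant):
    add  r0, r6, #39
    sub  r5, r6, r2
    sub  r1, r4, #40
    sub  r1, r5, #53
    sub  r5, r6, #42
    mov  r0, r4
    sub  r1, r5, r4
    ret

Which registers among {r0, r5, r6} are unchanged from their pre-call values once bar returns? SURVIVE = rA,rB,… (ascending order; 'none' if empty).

prologue: push r5 -> mem[0x89]=0x57, sp=0x89
body[0] add  r0, r6, #39 -> r0=0x8e
body[1] sub  r5, r6, r2 -> r5=0xec
body[2] sub  r1, r4, #40 -> r1=0xa2
body[3] sub  r1, r5, #53 -> r1=0xb7
body[4] sub  r5, r6, #42 -> r5=0x3d
body[5] mov  r0, r4 -> r0=0xca
body[6] sub  r1, r5, r4 -> r1=0x73
epilogue: pop r5=0x57, sp=0x8a
r0: caller-saved, written=True
r5: callee-saved, written=True
r6: callee-saved, written=False

SURVIVE = r5,r6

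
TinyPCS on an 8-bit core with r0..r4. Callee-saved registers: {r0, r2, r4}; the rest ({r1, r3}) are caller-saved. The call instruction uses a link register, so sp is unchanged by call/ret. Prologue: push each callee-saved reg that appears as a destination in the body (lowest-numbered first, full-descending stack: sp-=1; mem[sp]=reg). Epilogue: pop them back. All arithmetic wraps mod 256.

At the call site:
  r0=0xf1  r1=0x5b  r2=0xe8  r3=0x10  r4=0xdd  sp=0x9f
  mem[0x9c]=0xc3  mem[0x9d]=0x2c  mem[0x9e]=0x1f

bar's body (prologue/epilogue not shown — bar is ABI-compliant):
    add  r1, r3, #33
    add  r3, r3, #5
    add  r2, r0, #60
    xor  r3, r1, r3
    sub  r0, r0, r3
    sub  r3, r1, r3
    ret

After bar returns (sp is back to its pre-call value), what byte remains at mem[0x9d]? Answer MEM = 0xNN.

prologue: push r0 → mem[0x9e]=0xf1, sp=0x9e
prologue: push r2 → mem[0x9d]=0xe8, sp=0x9d
body[0] add  r1, r3, #33 → r1=0x31
body[1] add  r3, r3, #5 → r3=0x15
body[2] add  r2, r0, #60 → r2=0x2d
body[3] xor  r3, r1, r3 → r3=0x24
body[4] sub  r0, r0, r3 → r0=0xcd
body[5] sub  r3, r1, r3 → r3=0x0d
epilogue: pop r2=0xe8, sp=0x9e
epilogue: pop r0=0xf1, sp=0x9f
prologue pushed ['r0', 'r2'] at ['0x9e', '0x9d']

MEM = 0xe8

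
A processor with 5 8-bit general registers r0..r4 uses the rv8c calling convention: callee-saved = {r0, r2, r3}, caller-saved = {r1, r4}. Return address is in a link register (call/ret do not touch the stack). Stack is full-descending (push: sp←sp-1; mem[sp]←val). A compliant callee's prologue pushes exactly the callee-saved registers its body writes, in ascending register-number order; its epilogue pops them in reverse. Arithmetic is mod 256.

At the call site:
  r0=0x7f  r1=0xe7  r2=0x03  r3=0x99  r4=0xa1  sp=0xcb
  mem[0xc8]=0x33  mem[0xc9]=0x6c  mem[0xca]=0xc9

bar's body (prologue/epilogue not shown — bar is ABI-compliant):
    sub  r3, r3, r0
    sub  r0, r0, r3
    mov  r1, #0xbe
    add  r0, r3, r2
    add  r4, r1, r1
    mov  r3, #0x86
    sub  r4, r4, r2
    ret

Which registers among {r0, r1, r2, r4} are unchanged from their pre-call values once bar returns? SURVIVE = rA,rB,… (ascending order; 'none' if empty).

prologue: push r0 -> mem[0xca]=0x7f, sp=0xca
prologue: push r3 -> mem[0xc9]=0x99, sp=0xc9
body[0] sub  r3, r3, r0 -> r3=0x1a
body[1] sub  r0, r0, r3 -> r0=0x65
body[2] mov  r1, #0xbe -> r1=0xbe
body[3] add  r0, r3, r2 -> r0=0x1d
body[4] add  r4, r1, r1 -> r4=0x7c
body[5] mov  r3, #0x86 -> r3=0x86
body[6] sub  r4, r4, r2 -> r4=0x79
epilogue: pop r3=0x99, sp=0xca
epilogue: pop r0=0x7f, sp=0xcb
r0: callee-saved, written=True
r1: caller-saved, written=True
r2: callee-saved, written=False
r4: caller-saved, written=True

SURVIVE = r0,r2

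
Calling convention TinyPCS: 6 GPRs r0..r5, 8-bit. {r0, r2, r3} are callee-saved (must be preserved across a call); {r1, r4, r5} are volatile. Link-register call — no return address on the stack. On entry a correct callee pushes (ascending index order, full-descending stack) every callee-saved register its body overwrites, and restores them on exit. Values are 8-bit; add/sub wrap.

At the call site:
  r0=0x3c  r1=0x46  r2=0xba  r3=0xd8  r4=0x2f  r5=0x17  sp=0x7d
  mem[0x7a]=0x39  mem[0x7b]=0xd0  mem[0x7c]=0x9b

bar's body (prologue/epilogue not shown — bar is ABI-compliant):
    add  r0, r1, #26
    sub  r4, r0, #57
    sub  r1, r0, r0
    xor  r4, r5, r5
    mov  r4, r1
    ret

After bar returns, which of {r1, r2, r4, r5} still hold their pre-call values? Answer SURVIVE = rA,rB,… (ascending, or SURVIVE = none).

SURVIVE = r2,r5

prologue: push r0 → mem[0x7c]=0x3c, sp=0x7c
body[0] add  r0, r1, #26 → r0=0x60
body[1] sub  r4, r0, #57 → r4=0x27
body[2] sub  r1, r0, r0 → r1=0x00
body[3] xor  r4, r5, r5 → r4=0x00
body[4] mov  r4, r1 → r4=0x00
epilogue: pop r0=0x3c, sp=0x7d
r1: caller-saved, written=True
r2: callee-saved, written=False
r4: caller-saved, written=True
r5: caller-saved, written=False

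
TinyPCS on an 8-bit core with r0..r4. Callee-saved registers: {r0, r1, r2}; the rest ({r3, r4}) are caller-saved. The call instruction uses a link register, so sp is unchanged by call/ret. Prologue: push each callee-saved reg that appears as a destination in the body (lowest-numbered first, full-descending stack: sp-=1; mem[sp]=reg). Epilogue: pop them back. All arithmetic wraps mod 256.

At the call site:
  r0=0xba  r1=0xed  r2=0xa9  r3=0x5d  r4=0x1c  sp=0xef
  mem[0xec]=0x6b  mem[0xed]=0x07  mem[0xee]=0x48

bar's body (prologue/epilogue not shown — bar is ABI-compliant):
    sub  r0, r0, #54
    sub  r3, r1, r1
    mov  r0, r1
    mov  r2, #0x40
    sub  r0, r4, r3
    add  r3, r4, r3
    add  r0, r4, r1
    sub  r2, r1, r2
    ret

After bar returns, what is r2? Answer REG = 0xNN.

prologue: push r0 -> mem[0xee]=0xba, sp=0xee
prologue: push r2 -> mem[0xed]=0xa9, sp=0xed
body[0] sub  r0, r0, #54 -> r0=0x84
body[1] sub  r3, r1, r1 -> r3=0x00
body[2] mov  r0, r1 -> r0=0xed
body[3] mov  r2, #0x40 -> r2=0x40
body[4] sub  r0, r4, r3 -> r0=0x1c
body[5] add  r3, r4, r3 -> r3=0x1c
body[6] add  r0, r4, r1 -> r0=0x09
body[7] sub  r2, r1, r2 -> r2=0xad
epilogue: pop r2=0xa9, sp=0xee
epilogue: pop r0=0xba, sp=0xef
r2 is callee-saved -> restored

REG = 0xa9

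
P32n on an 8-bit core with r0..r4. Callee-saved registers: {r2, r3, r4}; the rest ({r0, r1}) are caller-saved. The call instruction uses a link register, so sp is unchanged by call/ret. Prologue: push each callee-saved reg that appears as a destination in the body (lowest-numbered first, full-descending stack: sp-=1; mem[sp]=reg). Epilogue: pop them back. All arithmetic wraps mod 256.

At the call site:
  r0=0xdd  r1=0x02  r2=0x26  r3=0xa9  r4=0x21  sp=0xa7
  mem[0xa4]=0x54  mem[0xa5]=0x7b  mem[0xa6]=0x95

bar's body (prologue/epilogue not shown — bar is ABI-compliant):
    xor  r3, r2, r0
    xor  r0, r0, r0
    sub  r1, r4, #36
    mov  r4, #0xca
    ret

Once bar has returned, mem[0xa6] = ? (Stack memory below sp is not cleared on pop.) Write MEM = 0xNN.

MEM = 0xa9

prologue: push r3 → mem[0xa6]=0xa9, sp=0xa6
prologue: push r4 → mem[0xa5]=0x21, sp=0xa5
body[0] xor  r3, r2, r0 → r3=0xfb
body[1] xor  r0, r0, r0 → r0=0x00
body[2] sub  r1, r4, #36 → r1=0xfd
body[3] mov  r4, #0xca → r4=0xca
epilogue: pop r4=0x21, sp=0xa6
epilogue: pop r3=0xa9, sp=0xa7
prologue pushed ['r3', 'r4'] at ['0xa6', '0xa5']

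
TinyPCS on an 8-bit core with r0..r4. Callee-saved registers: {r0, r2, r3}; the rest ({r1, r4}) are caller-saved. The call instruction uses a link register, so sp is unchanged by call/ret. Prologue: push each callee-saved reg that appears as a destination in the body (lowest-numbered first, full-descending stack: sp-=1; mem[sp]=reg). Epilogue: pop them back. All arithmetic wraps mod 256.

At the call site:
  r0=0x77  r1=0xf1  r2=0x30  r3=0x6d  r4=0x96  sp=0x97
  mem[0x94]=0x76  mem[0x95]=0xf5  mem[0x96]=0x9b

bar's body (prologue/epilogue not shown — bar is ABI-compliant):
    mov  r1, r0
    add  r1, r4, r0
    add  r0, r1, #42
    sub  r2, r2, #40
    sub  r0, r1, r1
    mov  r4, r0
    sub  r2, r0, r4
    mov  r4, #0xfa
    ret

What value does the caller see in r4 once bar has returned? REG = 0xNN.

REG = 0xfa

prologue: push r0 -> mem[0x96]=0x77, sp=0x96
prologue: push r2 -> mem[0x95]=0x30, sp=0x95
body[0] mov  r1, r0 -> r1=0x77
body[1] add  r1, r4, r0 -> r1=0x0d
body[2] add  r0, r1, #42 -> r0=0x37
body[3] sub  r2, r2, #40 -> r2=0x08
body[4] sub  r0, r1, r1 -> r0=0x00
body[5] mov  r4, r0 -> r4=0x00
body[6] sub  r2, r0, r4 -> r2=0x00
body[7] mov  r4, #0xfa -> r4=0xfa
epilogue: pop r2=0x30, sp=0x96
epilogue: pop r0=0x77, sp=0x97
r4 is caller-saved -> body value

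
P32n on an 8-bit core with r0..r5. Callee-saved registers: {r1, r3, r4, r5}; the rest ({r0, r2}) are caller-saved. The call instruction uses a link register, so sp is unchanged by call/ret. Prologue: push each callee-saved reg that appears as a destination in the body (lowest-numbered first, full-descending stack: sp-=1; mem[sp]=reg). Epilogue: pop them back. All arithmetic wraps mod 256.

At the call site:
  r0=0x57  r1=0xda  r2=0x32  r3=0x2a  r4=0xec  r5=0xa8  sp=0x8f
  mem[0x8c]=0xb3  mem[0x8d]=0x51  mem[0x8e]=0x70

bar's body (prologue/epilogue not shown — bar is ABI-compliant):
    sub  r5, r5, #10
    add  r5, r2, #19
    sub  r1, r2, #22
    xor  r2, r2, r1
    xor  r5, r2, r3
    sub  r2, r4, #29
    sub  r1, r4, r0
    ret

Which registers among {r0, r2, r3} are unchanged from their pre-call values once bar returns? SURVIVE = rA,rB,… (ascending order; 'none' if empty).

prologue: push r1 → mem[0x8e]=0xda, sp=0x8e
prologue: push r5 → mem[0x8d]=0xa8, sp=0x8d
body[0] sub  r5, r5, #10 → r5=0x9e
body[1] add  r5, r2, #19 → r5=0x45
body[2] sub  r1, r2, #22 → r1=0x1c
body[3] xor  r2, r2, r1 → r2=0x2e
body[4] xor  r5, r2, r3 → r5=0x04
body[5] sub  r2, r4, #29 → r2=0xcf
body[6] sub  r1, r4, r0 → r1=0x95
epilogue: pop r5=0xa8, sp=0x8e
epilogue: pop r1=0xda, sp=0x8f
r0: caller-saved, written=False
r2: caller-saved, written=True
r3: callee-saved, written=False

SURVIVE = r0,r3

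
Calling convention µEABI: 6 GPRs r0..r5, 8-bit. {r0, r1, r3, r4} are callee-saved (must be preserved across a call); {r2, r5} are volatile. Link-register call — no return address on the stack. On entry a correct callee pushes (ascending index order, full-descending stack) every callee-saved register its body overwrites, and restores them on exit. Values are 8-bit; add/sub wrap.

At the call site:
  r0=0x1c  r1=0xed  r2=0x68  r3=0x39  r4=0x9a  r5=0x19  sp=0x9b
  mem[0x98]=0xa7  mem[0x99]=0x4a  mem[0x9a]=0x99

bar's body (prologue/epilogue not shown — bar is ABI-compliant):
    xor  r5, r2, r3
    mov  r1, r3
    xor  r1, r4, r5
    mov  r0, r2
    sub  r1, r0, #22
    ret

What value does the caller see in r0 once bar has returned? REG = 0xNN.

REG = 0x1c

prologue: push r0 -> mem[0x9a]=0x1c, sp=0x9a
prologue: push r1 -> mem[0x99]=0xed, sp=0x99
body[0] xor  r5, r2, r3 -> r5=0x51
body[1] mov  r1, r3 -> r1=0x39
body[2] xor  r1, r4, r5 -> r1=0xcb
body[3] mov  r0, r2 -> r0=0x68
body[4] sub  r1, r0, #22 -> r1=0x52
epilogue: pop r1=0xed, sp=0x9a
epilogue: pop r0=0x1c, sp=0x9b
r0 is callee-saved -> restored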